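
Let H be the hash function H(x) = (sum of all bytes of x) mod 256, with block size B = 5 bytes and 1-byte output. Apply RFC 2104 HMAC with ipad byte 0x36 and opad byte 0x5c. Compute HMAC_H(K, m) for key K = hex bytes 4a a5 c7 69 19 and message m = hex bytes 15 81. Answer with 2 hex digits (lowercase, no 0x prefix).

Key hex bytes 4a a5 c7 69 19 is exactly B = 5 bytes: K' = 4a a5 c7 69 19.
K' ⊕ ipad = 7c 93 f1 5f 2f.  K' ⊕ opad = 16 f9 9b 35 45.
Inner input = (K'⊕ipad) ∥ m = 7c 93 f1 5f 2f ∥ 15 81.
Inner hash: sum = 124+147+241+95+47+21+129 = 804; mod 256 = 36 → 24.
Outer input = (K'⊕opad) ∥ inner = 16 f9 9b 35 45 ∥ 24.
Outer hash (tag): sum = 22+249+155+53+69+36 = 584; mod 256 = 72 → 48.

48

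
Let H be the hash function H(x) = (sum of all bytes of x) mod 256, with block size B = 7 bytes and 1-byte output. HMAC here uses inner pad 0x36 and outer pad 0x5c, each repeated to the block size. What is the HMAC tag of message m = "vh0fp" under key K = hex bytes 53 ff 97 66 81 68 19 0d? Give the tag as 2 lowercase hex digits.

Key hex bytes 53 ff 97 66 81 68 19 0d is 8 bytes > B = 7, so hash it first: H(key) = 5e, then zero-pad to 7 bytes: K' = 5e 00 00 00 00 00 00.
K' ⊕ ipad = 68 36 36 36 36 36 36.  K' ⊕ opad = 02 5c 5c 5c 5c 5c 5c.
Inner input = (K'⊕ipad) ∥ m = 68 36 36 36 36 36 36 ∥ 76 68 30 66 70.
Inner hash: sum = 104+54+54+54+54+54+54+118+104+48+102+112 = 912; mod 256 = 144 → 90.
Outer input = (K'⊕opad) ∥ inner = 02 5c 5c 5c 5c 5c 5c ∥ 90.
Outer hash (tag): sum = 2+92+92+92+92+92+92+144 = 698; mod 256 = 186 → ba.

ba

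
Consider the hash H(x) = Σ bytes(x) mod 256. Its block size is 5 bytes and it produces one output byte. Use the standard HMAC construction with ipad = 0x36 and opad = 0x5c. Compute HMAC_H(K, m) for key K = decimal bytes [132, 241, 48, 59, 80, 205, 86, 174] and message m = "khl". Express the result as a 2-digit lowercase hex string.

Key decimal bytes [132, 241, 48, 59, 80, 205, 86, 174] = 84 f1 30 3b 50 cd 56 ae is 8 bytes > B = 5, so hash it first: H(key) = 01, then zero-pad to 5 bytes: K' = 01 00 00 00 00.
K' ⊕ ipad = 37 36 36 36 36.  K' ⊕ opad = 5d 5c 5c 5c 5c.
Inner input = (K'⊕ipad) ∥ m = 37 36 36 36 36 ∥ 6b 68 6c.
Inner hash: sum = 55+54+54+54+54+107+104+108 = 590; mod 256 = 78 → 4e.
Outer input = (K'⊕opad) ∥ inner = 5d 5c 5c 5c 5c ∥ 4e.
Outer hash (tag): sum = 93+92+92+92+92+78 = 539; mod 256 = 27 → 1b.

1b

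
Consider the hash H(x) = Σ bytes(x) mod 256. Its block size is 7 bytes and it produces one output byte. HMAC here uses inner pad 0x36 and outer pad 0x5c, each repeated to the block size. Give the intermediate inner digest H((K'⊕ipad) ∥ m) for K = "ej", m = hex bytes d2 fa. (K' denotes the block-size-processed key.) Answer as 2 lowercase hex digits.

89

Key "ej" = 65 6a is 2 bytes ≤ B = 7; zero-pad to 7 bytes: K' = 65 6a 00 00 00 00 00.
K' ⊕ ipad = 53 5c 36 36 36 36 36.
Inner input = 53 5c 36 36 36 36 36 ∥ d2 fa.
Inner hash: sum = 83+92+54+54+54+54+54+210+250 = 905; mod 256 = 137 → 89.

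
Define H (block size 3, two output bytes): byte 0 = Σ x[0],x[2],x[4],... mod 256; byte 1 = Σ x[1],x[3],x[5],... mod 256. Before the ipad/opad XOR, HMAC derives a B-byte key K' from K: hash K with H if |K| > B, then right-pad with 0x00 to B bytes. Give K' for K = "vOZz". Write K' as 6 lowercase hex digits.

|K| = 4 > B = 3, so first hash the key.
H(K): even-index sum = 208 mod 256 = 208; odd-index sum = 201 mod 256 = 201 → d0 c9.
Zero-pad H(K) = d0 c9 to 3 bytes: K' = d0 c9 00.

d0c900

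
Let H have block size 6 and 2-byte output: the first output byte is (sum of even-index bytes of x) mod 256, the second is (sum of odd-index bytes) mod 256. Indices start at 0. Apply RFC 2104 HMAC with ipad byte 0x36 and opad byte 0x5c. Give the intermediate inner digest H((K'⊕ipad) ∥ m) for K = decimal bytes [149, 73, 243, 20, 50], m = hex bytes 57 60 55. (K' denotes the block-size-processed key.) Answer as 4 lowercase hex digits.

1837

Key decimal bytes [149, 73, 243, 20, 50] = 95 49 f3 14 32 is 5 bytes ≤ B = 6; zero-pad to 6 bytes: K' = 95 49 f3 14 32 00.
K' ⊕ ipad = a3 7f c5 22 04 36.
Inner input = a3 7f c5 22 04 36 ∥ 57 60 55.
Inner hash: even-index sum = 536 mod 256 = 24; odd-index sum = 311 mod 256 = 55 → 18 37.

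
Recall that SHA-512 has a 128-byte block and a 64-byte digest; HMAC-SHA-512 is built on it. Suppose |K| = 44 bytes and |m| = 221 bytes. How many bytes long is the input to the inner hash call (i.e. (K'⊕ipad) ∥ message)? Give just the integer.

349

Key is 44 ≤ 128 bytes, zero-padded: |K'| = 128.
Inner input = (K'⊕ipad) ∥ m → 128 + 221 = 349 bytes.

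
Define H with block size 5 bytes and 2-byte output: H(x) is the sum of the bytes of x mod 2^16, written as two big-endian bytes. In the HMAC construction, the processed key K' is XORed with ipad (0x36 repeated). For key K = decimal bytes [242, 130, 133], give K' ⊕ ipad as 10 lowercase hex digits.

c4b4b33636

Key decimal bytes [242, 130, 133] = f2 82 85 is 3 bytes ≤ B = 5; zero-pad to 5 bytes: K' = f2 82 85 00 00.
XOR each byte with 0x36: f2⊕36=c4, 82⊕36=b4, 85⊕36=b3, 00⊕36=36, 00⊕36=36.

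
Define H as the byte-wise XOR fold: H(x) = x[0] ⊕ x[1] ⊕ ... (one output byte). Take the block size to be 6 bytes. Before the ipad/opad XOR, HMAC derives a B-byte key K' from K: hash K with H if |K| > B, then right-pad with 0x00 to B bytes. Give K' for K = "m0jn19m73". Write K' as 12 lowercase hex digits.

380000000000

|K| = 9 > B = 6, so first hash the key.
H(K): XOR 6d⊕30⊕6a⊕6e⊕31⊕39⊕6d⊕37⊕33 = 38.
Zero-pad H(K) = 38 to 6 bytes: K' = 38 00 00 00 00 00.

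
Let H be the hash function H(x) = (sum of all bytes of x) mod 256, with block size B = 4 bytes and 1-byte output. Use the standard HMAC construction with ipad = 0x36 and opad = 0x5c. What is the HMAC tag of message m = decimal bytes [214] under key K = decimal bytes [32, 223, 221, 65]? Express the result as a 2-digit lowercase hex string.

d4

Key decimal bytes [32, 223, 221, 65] = 20 df dd 41 is exactly B = 4 bytes: K' = 20 df dd 41.
K' ⊕ ipad = 16 e9 eb 77.  K' ⊕ opad = 7c 83 81 1d.
Inner input = (K'⊕ipad) ∥ m = 16 e9 eb 77 ∥ d6.
Inner hash: sum = 22+233+235+119+214 = 823; mod 256 = 55 → 37.
Outer input = (K'⊕opad) ∥ inner = 7c 83 81 1d ∥ 37.
Outer hash (tag): sum = 124+131+129+29+55 = 468; mod 256 = 212 → d4.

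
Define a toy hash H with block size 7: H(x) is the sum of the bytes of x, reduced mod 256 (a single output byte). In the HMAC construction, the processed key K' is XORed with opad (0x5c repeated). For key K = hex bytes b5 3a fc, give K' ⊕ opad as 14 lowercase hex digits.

Key hex bytes b5 3a fc is 3 bytes ≤ B = 7; zero-pad to 7 bytes: K' = b5 3a fc 00 00 00 00.
XOR each byte with 0x5c: b5⊕5c=e9, 3a⊕5c=66, fc⊕5c=a0, 00⊕5c=5c, 00⊕5c=5c, 00⊕5c=5c, 00⊕5c=5c.

e966a05c5c5c5c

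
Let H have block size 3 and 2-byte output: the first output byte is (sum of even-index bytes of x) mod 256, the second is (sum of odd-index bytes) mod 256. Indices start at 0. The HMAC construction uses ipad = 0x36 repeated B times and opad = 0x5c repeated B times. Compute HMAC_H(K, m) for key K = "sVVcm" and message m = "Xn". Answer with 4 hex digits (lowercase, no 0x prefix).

Key "sVVcm" = 73 56 56 63 6d is 5 bytes > B = 3, so hash it first: H(key) = 36 b9, then zero-pad to 3 bytes: K' = 36 b9 00.
K' ⊕ ipad = 00 8f 36.  K' ⊕ opad = 6a e5 5c.
Inner input = (K'⊕ipad) ∥ m = 00 8f 36 ∥ 58 6e.
Inner hash: even-index sum = 164 mod 256 = 164; odd-index sum = 231 mod 256 = 231 → a4 e7.
Outer input = (K'⊕opad) ∥ inner = 6a e5 5c ∥ a4 e7.
Outer hash (tag): even-index sum = 429 mod 256 = 173; odd-index sum = 393 mod 256 = 137 → ad 89.

ad89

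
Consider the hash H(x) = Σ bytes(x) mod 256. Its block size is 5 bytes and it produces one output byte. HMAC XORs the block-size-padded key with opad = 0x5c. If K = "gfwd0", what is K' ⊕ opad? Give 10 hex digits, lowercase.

Key "gfwd0" = 67 66 77 64 30 is exactly B = 5 bytes: K' = 67 66 77 64 30.
XOR each byte with 0x5c: 67⊕5c=3b, 66⊕5c=3a, 77⊕5c=2b, 64⊕5c=38, 30⊕5c=6c.

3b3a2b386c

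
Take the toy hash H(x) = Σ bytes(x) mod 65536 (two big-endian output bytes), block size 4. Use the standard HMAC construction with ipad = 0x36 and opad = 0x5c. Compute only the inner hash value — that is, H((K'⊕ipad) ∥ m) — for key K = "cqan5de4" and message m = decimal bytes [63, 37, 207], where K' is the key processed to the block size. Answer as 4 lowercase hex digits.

Key "cqan5de4" = 63 71 61 6e 35 64 65 34 is 8 bytes > B = 4, so hash it first: H(key) = 02 d5, then zero-pad to 4 bytes: K' = 02 d5 00 00.
K' ⊕ ipad = 34 e3 36 36.
Inner input = 34 e3 36 36 ∥ 3f 25 cf.
Inner hash: sum = 52+227+54+54+63+37+207 = 694 → 02 b6.

02b6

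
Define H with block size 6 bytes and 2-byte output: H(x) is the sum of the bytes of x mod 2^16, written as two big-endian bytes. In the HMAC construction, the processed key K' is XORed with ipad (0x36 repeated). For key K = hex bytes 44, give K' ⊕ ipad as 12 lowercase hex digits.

723636363636

Key hex bytes 44 is 1 byte ≤ B = 6; zero-pad to 6 bytes: K' = 44 00 00 00 00 00.
XOR each byte with 0x36: 44⊕36=72, 00⊕36=36, 00⊕36=36, 00⊕36=36, 00⊕36=36, 00⊕36=36.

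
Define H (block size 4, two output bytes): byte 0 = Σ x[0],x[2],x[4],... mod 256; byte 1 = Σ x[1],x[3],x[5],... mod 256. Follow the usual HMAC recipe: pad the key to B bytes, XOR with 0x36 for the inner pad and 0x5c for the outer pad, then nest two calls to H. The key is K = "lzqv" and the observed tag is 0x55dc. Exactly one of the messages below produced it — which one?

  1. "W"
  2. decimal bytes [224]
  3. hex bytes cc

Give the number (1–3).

1

Key "lzqv" = 6c 7a 71 76 is exactly B = 4 bytes: K' = 6c 7a 71 76.
K' ⊕ ipad = 5a 4c 47 40; K' ⊕ opad = 30 26 2d 2a.
m1: inner = H(5a 4c 47 40 57) = f8 8c; tag = H(30 26 2d 2a f8 8c) = 55dc ← matches
m2: inner = H(5a 4c 47 40 e0) = 81 8c; tag = H(30 26 2d 2a 81 8c) = dedc
m3: inner = H(5a 4c 47 40 cc) = 6d 8c; tag = H(30 26 2d 2a 6d 8c) = cadc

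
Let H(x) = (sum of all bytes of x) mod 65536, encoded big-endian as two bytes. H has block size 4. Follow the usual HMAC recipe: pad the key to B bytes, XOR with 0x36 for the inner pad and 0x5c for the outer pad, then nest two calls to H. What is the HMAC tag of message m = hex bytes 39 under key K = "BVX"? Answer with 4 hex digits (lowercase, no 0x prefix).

Key "BVX" = 42 56 58 is 3 bytes ≤ B = 4; zero-pad to 4 bytes: K' = 42 56 58 00.
K' ⊕ ipad = 74 60 6e 36.  K' ⊕ opad = 1e 0a 04 5c.
Inner input = (K'⊕ipad) ∥ m = 74 60 6e 36 ∥ 39.
Inner hash: sum = 116+96+110+54+57 = 433 → 01 b1.
Outer input = (K'⊕opad) ∥ inner = 1e 0a 04 5c ∥ 01 b1.
Outer hash (tag): sum = 30+10+4+92+1+177 = 314 → 01 3a.

013a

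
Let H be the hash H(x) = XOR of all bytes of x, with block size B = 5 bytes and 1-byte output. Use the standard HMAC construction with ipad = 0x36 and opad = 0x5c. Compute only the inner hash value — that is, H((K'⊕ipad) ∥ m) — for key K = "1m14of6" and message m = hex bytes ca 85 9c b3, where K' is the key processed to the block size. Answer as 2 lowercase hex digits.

Key "1m14of6" = 31 6d 31 34 6f 66 36 is 7 bytes > B = 5, so hash it first: H(key) = 66, then zero-pad to 5 bytes: K' = 66 00 00 00 00.
K' ⊕ ipad = 50 36 36 36 36.
Inner input = 50 36 36 36 36 ∥ ca 85 9c b3.
Inner hash: XOR 50⊕36⊕36⊕36⊕36⊕ca⊕85⊕9c⊕b3 = 30.

30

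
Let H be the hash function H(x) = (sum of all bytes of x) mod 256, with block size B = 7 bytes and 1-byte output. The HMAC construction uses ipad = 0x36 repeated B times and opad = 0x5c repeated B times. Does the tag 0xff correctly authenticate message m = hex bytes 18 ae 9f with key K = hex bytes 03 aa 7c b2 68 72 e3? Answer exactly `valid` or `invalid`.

valid

Key hex bytes 03 aa 7c b2 68 72 e3 is exactly B = 7 bytes: K' = 03 aa 7c b2 68 72 e3.
K' ⊕ ipad = 35 9c 4a 84 5e 44 d5; K' ⊕ opad = 5f f6 20 ee 34 2e bf.
Inner hash: sum = 53+156+74+132+94+68+213+24+174+159 = 1147; mod 256 = 123 → 7b.
Outer hash (recomputed tag): sum = 95+246+32+238+52+46+191+123 = 1023; mod 256 = 255 → ff.
Recomputed tag = ff; claimed = ff → match.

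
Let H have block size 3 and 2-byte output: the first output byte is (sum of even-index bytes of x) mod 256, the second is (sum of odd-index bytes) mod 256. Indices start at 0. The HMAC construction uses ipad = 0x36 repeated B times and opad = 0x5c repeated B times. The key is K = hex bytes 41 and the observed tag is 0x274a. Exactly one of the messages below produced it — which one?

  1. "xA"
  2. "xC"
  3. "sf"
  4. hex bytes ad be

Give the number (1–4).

Key hex bytes 41 is 1 byte ≤ B = 3; zero-pad to 3 bytes: K' = 41 00 00.
K' ⊕ ipad = 77 36 36; K' ⊕ opad = 1d 5c 5c.
m1: inner = H(77 36 36 78 41) = ee ae; tag = H(1d 5c 5c ee ae) = 274a ← matches
m2: inner = H(77 36 36 78 43) = f0 ae; tag = H(1d 5c 5c f0 ae) = 274c
m3: inner = H(77 36 36 73 66) = 13 a9; tag = H(1d 5c 5c 13 a9) = 226f
m4: inner = H(77 36 36 ad be) = 6b e3; tag = H(1d 5c 5c 6b e3) = 5cc7

1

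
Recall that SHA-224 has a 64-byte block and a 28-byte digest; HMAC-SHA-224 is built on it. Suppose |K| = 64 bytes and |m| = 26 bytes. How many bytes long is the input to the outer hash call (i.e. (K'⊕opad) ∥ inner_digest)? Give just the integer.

Key is 64 ≤ 64 bytes, zero-padded: |K'| = 64.
Outer input = (K'⊕opad) ∥ H(inner) → 64 + 28 = 92 bytes.

92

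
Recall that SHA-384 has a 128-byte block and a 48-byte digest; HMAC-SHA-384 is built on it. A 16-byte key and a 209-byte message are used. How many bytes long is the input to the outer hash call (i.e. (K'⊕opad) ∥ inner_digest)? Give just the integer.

176

Key is 16 ≤ 128 bytes, zero-padded: |K'| = 128.
Outer input = (K'⊕opad) ∥ H(inner) → 128 + 48 = 176 bytes.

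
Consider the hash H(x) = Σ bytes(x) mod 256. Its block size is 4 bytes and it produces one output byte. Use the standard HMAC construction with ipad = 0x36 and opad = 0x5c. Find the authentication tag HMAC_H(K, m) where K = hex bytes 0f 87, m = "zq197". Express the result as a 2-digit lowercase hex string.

c8

Key hex bytes 0f 87 is 2 bytes ≤ B = 4; zero-pad to 4 bytes: K' = 0f 87 00 00.
K' ⊕ ipad = 39 b1 36 36.  K' ⊕ opad = 53 db 5c 5c.
Inner input = (K'⊕ipad) ∥ m = 39 b1 36 36 ∥ 7a 71 31 39 37.
Inner hash: sum = 57+177+54+54+122+113+49+57+55 = 738; mod 256 = 226 → e2.
Outer input = (K'⊕opad) ∥ inner = 53 db 5c 5c ∥ e2.
Outer hash (tag): sum = 83+219+92+92+226 = 712; mod 256 = 200 → c8.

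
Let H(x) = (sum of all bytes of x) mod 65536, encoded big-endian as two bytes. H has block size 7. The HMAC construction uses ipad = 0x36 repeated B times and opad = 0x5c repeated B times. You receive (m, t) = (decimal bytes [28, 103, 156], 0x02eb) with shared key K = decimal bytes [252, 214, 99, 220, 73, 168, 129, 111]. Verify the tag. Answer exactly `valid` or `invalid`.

Key decimal bytes [252, 214, 99, 220, 73, 168, 129, 111] = fc d6 63 dc 49 a8 81 6f is 8 bytes > B = 7, so hash it first: H(key) = 04 f2, then zero-pad to 7 bytes: K' = 04 f2 00 00 00 00 00.
K' ⊕ ipad = 32 c4 36 36 36 36 36; K' ⊕ opad = 58 ae 5c 5c 5c 5c 5c.
Inner hash: sum = 50+196+54+54+54+54+54+28+103+156 = 803 → 03 23.
Outer hash (recomputed tag): sum = 88+174+92+92+92+92+92+3+35 = 760 → 02 f8.
Recomputed tag = 02f8; claimed = 02eb → mismatch.

invalid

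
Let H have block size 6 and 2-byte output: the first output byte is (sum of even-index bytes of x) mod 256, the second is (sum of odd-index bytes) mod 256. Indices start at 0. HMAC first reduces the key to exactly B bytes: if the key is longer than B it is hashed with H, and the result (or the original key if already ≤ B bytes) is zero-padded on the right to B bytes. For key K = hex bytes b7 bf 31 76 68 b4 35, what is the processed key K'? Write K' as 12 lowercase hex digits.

85e900000000

|K| = 7 > B = 6, so first hash the key.
H(K): even-index sum = 389 mod 256 = 133; odd-index sum = 489 mod 256 = 233 → 85 e9.
Zero-pad H(K) = 85 e9 to 6 bytes: K' = 85 e9 00 00 00 00.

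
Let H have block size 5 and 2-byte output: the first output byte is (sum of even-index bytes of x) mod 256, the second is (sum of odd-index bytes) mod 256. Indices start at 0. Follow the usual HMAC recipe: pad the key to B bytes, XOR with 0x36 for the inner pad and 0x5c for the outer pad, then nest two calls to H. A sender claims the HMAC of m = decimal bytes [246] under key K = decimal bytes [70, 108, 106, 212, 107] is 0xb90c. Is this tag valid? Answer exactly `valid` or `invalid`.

invalid

Key decimal bytes [70, 108, 106, 212, 107] = 46 6c 6a d4 6b is exactly B = 5 bytes: K' = 46 6c 6a d4 6b.
K' ⊕ ipad = 70 5a 5c e2 5d; K' ⊕ opad = 1a 30 36 88 37.
Inner hash: even-index sum = 297 mod 256 = 41; odd-index sum = 562 mod 256 = 50 → 29 32.
Outer hash (recomputed tag): even-index sum = 185 mod 256 = 185; odd-index sum = 225 mod 256 = 225 → b9 e1.
Recomputed tag = b9e1; claimed = b90c → mismatch.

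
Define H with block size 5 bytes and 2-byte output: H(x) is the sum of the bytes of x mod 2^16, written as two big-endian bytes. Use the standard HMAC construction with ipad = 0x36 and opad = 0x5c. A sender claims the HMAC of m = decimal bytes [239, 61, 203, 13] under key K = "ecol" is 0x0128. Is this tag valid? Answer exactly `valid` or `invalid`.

invalid

Key "ecol" = 65 63 6f 6c is 4 bytes ≤ B = 5; zero-pad to 5 bytes: K' = 65 63 6f 6c 00.
K' ⊕ ipad = 53 55 59 5a 36; K' ⊕ opad = 39 3f 33 30 5c.
Inner hash: sum = 83+85+89+90+54+239+61+203+13 = 917 → 03 95.
Outer hash (recomputed tag): sum = 57+63+51+48+92+3+149 = 463 → 01 cf.
Recomputed tag = 01cf; claimed = 0128 → mismatch.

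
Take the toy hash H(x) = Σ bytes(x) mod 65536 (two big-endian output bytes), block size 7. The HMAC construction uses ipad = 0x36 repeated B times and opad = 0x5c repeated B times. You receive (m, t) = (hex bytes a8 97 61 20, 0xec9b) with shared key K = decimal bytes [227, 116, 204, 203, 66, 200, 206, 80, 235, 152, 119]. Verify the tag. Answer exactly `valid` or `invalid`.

invalid

Key decimal bytes [227, 116, 204, 203, 66, 200, 206, 80, 235, 152, 119] = e3 74 cc cb 42 c8 ce 50 eb 98 77 is 11 bytes > B = 7, so hash it first: H(key) = 07 10, then zero-pad to 7 bytes: K' = 07 10 00 00 00 00 00.
K' ⊕ ipad = 31 26 36 36 36 36 36; K' ⊕ opad = 5b 4c 5c 5c 5c 5c 5c.
Inner hash: sum = 49+38+54+54+54+54+54+168+151+97+32 = 805 → 03 25.
Outer hash (recomputed tag): sum = 91+76+92+92+92+92+92+3+37 = 667 → 02 9b.
Recomputed tag = 029b; claimed = ec9b → mismatch.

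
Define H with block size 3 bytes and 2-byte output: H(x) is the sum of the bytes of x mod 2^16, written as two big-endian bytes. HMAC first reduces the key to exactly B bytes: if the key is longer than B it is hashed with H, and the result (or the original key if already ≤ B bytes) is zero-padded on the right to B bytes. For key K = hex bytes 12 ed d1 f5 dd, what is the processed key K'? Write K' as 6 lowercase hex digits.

03a200

|K| = 5 > B = 3, so first hash the key.
H(K): sum = 18+237+209+245+221 = 930 → 03 a2.
Zero-pad H(K) = 03 a2 to 3 bytes: K' = 03 a2 00.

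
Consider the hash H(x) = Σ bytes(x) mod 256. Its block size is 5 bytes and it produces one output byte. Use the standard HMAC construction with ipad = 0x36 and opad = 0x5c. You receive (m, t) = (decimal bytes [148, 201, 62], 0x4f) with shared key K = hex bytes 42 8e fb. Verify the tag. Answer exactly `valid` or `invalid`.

Key hex bytes 42 8e fb is 3 bytes ≤ B = 5; zero-pad to 5 bytes: K' = 42 8e fb 00 00.
K' ⊕ ipad = 74 b8 cd 36 36; K' ⊕ opad = 1e d2 a7 5c 5c.
Inner hash: sum = 116+184+205+54+54+148+201+62 = 1024; mod 256 = 0 → 00.
Outer hash (recomputed tag): sum = 30+210+167+92+92+0 = 591; mod 256 = 79 → 4f.
Recomputed tag = 4f; claimed = 4f → match.

valid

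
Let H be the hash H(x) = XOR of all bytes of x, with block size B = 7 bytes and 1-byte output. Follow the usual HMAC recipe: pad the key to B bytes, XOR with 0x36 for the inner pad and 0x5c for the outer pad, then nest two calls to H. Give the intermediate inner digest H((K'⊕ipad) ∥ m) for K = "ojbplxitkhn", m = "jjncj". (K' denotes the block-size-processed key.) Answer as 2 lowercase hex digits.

22

Key "ojbplxitkhn" = 6f 6a 62 70 6c 78 69 74 6b 68 6e is 11 bytes > B = 7, so hash it first: H(key) = 73, then zero-pad to 7 bytes: K' = 73 00 00 00 00 00 00.
K' ⊕ ipad = 45 36 36 36 36 36 36.
Inner input = 45 36 36 36 36 36 36 ∥ 6a 6a 6e 63 6a.
Inner hash: XOR 45⊕36⊕36⊕36⊕36⊕36⊕36⊕6a⊕6a⊕6e⊕63⊕6a = 22.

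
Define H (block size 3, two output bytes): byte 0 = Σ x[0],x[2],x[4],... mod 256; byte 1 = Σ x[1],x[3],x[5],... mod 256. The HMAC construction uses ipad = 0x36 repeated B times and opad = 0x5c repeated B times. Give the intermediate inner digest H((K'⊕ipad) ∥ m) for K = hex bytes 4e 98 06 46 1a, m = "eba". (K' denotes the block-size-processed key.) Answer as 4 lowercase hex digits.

f0ae

Key hex bytes 4e 98 06 46 1a is 5 bytes > B = 3, so hash it first: H(key) = 6e de, then zero-pad to 3 bytes: K' = 6e de 00.
K' ⊕ ipad = 58 e8 36.
Inner input = 58 e8 36 ∥ 65 62 61.
Inner hash: even-index sum = 240 mod 256 = 240; odd-index sum = 430 mod 256 = 174 → f0 ae.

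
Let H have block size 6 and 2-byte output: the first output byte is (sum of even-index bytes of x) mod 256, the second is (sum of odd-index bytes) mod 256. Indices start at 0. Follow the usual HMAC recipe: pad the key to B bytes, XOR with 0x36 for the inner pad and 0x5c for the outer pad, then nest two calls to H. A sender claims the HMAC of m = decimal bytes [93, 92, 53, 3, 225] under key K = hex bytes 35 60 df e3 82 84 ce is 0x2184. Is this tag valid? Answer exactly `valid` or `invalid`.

invalid

Key hex bytes 35 60 df e3 82 84 ce is 7 bytes > B = 6, so hash it first: H(key) = 64 c7, then zero-pad to 6 bytes: K' = 64 c7 00 00 00 00.
K' ⊕ ipad = 52 f1 36 36 36 36; K' ⊕ opad = 38 9b 5c 5c 5c 5c.
Inner hash: even-index sum = 561 mod 256 = 49; odd-index sum = 444 mod 256 = 188 → 31 bc.
Outer hash (recomputed tag): even-index sum = 289 mod 256 = 33; odd-index sum = 527 mod 256 = 15 → 21 0f.
Recomputed tag = 210f; claimed = 2184 → mismatch.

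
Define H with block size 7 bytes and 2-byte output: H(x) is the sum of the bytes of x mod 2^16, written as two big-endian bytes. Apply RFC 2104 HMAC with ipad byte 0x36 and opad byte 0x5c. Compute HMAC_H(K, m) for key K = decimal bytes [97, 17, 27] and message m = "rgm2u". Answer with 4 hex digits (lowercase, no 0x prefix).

02b4

Key decimal bytes [97, 17, 27] = 61 11 1b is 3 bytes ≤ B = 7; zero-pad to 7 bytes: K' = 61 11 1b 00 00 00 00.
K' ⊕ ipad = 57 27 2d 36 36 36 36.  K' ⊕ opad = 3d 4d 47 5c 5c 5c 5c.
Inner input = (K'⊕ipad) ∥ m = 57 27 2d 36 36 36 36 ∥ 72 67 6d 32 75.
Inner hash: sum = 87+39+45+54+54+54+54+114+103+109+50+117 = 880 → 03 70.
Outer input = (K'⊕opad) ∥ inner = 3d 4d 47 5c 5c 5c 5c ∥ 03 70.
Outer hash (tag): sum = 61+77+71+92+92+92+92+3+112 = 692 → 02 b4.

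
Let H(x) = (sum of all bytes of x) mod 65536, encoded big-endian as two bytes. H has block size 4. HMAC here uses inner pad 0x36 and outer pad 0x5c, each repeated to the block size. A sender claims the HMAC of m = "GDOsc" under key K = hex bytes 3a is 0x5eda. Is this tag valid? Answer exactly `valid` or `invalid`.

Key hex bytes 3a is 1 byte ≤ B = 4; zero-pad to 4 bytes: K' = 3a 00 00 00.
K' ⊕ ipad = 0c 36 36 36; K' ⊕ opad = 66 5c 5c 5c.
Inner hash: sum = 12+54+54+54+71+68+79+115+99 = 606 → 02 5e.
Outer hash (recomputed tag): sum = 102+92+92+92+2+94 = 474 → 01 da.
Recomputed tag = 01da; claimed = 5eda → mismatch.

invalid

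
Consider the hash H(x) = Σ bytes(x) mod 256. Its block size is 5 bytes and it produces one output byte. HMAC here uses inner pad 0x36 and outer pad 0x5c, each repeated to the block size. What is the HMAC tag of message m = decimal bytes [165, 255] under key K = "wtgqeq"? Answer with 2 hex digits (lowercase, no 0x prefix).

60

Key "wtgqeq" = 77 74 67 71 65 71 is 6 bytes > B = 5, so hash it first: H(key) = 99, then zero-pad to 5 bytes: K' = 99 00 00 00 00.
K' ⊕ ipad = af 36 36 36 36.  K' ⊕ opad = c5 5c 5c 5c 5c.
Inner input = (K'⊕ipad) ∥ m = af 36 36 36 36 ∥ a5 ff.
Inner hash: sum = 175+54+54+54+54+165+255 = 811; mod 256 = 43 → 2b.
Outer input = (K'⊕opad) ∥ inner = c5 5c 5c 5c 5c ∥ 2b.
Outer hash (tag): sum = 197+92+92+92+92+43 = 608; mod 256 = 96 → 60.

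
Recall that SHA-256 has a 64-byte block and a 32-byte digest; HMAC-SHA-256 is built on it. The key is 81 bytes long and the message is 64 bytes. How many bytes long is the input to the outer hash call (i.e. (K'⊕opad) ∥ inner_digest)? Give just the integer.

Key is 81 > 64 bytes, so it is hashed to 32 bytes then zero-padded to 64: |K'| = 64.
Outer input = (K'⊕opad) ∥ H(inner) → 64 + 32 = 96 bytes.

96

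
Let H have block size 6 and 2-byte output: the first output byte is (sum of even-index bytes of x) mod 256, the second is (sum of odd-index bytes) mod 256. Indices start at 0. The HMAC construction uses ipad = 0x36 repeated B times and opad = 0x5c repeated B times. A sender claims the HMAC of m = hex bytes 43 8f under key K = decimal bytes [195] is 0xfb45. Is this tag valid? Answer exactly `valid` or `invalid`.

Key decimal bytes [195] = c3 is 1 byte ≤ B = 6; zero-pad to 6 bytes: K' = c3 00 00 00 00 00.
K' ⊕ ipad = f5 36 36 36 36 36; K' ⊕ opad = 9f 5c 5c 5c 5c 5c.
Inner hash: even-index sum = 420 mod 256 = 164; odd-index sum = 305 mod 256 = 49 → a4 31.
Outer hash (recomputed tag): even-index sum = 507 mod 256 = 251; odd-index sum = 325 mod 256 = 69 → fb 45.
Recomputed tag = fb45; claimed = fb45 → match.

valid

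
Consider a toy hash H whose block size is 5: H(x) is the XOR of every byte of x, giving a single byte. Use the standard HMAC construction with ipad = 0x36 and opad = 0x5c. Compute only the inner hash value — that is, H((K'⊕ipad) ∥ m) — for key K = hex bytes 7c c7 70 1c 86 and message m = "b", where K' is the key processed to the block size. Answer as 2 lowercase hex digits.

Key hex bytes 7c c7 70 1c 86 is exactly B = 5 bytes: K' = 7c c7 70 1c 86.
K' ⊕ ipad = 4a f1 46 2a b0.
Inner input = 4a f1 46 2a b0 ∥ 62.
Inner hash: XOR 4a⊕f1⊕46⊕2a⊕b0⊕62 = 05.

05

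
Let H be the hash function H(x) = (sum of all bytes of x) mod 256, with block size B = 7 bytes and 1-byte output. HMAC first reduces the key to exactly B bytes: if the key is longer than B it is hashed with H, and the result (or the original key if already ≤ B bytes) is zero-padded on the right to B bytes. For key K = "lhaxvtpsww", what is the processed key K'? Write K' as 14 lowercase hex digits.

|K| = 10 > B = 7, so first hash the key.
H(K): sum = 108+104+97+120+118+116+112+115+119+119 = 1128; mod 256 = 104 → 68.
Zero-pad H(K) = 68 to 7 bytes: K' = 68 00 00 00 00 00 00.

68000000000000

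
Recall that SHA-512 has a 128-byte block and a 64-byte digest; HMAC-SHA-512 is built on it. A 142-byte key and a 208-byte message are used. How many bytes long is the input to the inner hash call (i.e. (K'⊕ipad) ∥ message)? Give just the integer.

336

Key is 142 > 128 bytes, so it is hashed to 64 bytes then zero-padded to 128: |K'| = 128.
Inner input = (K'⊕ipad) ∥ m → 128 + 208 = 336 bytes.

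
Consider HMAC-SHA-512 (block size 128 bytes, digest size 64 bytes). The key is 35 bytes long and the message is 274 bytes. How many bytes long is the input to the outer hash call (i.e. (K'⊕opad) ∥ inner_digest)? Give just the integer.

Key is 35 ≤ 128 bytes, zero-padded: |K'| = 128.
Outer input = (K'⊕opad) ∥ H(inner) → 128 + 64 = 192 bytes.

192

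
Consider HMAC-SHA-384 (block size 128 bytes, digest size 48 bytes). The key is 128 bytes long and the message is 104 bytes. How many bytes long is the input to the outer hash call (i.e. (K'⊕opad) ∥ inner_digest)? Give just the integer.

Key is 128 ≤ 128 bytes, zero-padded: |K'| = 128.
Outer input = (K'⊕opad) ∥ H(inner) → 128 + 48 = 176 bytes.

176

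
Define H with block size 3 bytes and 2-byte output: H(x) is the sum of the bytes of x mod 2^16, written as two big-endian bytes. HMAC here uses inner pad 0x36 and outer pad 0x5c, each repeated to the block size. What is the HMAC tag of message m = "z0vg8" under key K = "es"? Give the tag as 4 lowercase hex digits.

0153

Key "es" = 65 73 is 2 bytes ≤ B = 3; zero-pad to 3 bytes: K' = 65 73 00.
K' ⊕ ipad = 53 45 36.  K' ⊕ opad = 39 2f 5c.
Inner input = (K'⊕ipad) ∥ m = 53 45 36 ∥ 7a 30 76 67 38.
Inner hash: sum = 83+69+54+122+48+118+103+56 = 653 → 02 8d.
Outer input = (K'⊕opad) ∥ inner = 39 2f 5c ∥ 02 8d.
Outer hash (tag): sum = 57+47+92+2+141 = 339 → 01 53.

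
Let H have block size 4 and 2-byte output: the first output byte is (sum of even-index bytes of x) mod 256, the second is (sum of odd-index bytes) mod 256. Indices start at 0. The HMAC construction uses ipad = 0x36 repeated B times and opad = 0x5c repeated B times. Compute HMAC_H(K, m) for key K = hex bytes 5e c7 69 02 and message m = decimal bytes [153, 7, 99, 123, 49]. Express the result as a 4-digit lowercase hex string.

2ba0

Key hex bytes 5e c7 69 02 is exactly B = 4 bytes: K' = 5e c7 69 02.
K' ⊕ ipad = 68 f1 5f 34.  K' ⊕ opad = 02 9b 35 5e.
Inner input = (K'⊕ipad) ∥ m = 68 f1 5f 34 ∥ 99 07 63 7b 31.
Inner hash: even-index sum = 500 mod 256 = 244; odd-index sum = 423 mod 256 = 167 → f4 a7.
Outer input = (K'⊕opad) ∥ inner = 02 9b 35 5e ∥ f4 a7.
Outer hash (tag): even-index sum = 299 mod 256 = 43; odd-index sum = 416 mod 256 = 160 → 2b a0.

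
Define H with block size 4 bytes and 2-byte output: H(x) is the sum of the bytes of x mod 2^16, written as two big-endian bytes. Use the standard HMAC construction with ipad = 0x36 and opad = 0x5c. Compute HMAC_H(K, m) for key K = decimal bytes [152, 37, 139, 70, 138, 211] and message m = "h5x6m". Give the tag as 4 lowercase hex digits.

0205

Key decimal bytes [152, 37, 139, 70, 138, 211] = 98 25 8b 46 8a d3 is 6 bytes > B = 4, so hash it first: H(key) = 02 eb, then zero-pad to 4 bytes: K' = 02 eb 00 00.
K' ⊕ ipad = 34 dd 36 36.  K' ⊕ opad = 5e b7 5c 5c.
Inner input = (K'⊕ipad) ∥ m = 34 dd 36 36 ∥ 68 35 78 36 6d.
Inner hash: sum = 52+221+54+54+104+53+120+54+109 = 821 → 03 35.
Outer input = (K'⊕opad) ∥ inner = 5e b7 5c 5c ∥ 03 35.
Outer hash (tag): sum = 94+183+92+92+3+53 = 517 → 02 05.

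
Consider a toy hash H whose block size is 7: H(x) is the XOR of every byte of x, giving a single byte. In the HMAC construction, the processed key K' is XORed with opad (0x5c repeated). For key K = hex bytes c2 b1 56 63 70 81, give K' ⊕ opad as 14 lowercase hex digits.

9eed0a3f2cdd5c

Key hex bytes c2 b1 56 63 70 81 is 6 bytes ≤ B = 7; zero-pad to 7 bytes: K' = c2 b1 56 63 70 81 00.
XOR each byte with 0x5c: c2⊕5c=9e, b1⊕5c=ed, 56⊕5c=0a, 63⊕5c=3f, 70⊕5c=2c, 81⊕5c=dd, 00⊕5c=5c.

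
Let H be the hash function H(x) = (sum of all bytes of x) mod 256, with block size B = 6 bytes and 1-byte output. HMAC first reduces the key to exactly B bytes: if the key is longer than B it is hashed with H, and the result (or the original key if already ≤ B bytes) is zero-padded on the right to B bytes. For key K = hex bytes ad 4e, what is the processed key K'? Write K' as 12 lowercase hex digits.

Key hex bytes ad 4e is 2 bytes ≤ B = 6; zero-pad to 6 bytes: K' = ad 4e 00 00 00 00.

ad4e00000000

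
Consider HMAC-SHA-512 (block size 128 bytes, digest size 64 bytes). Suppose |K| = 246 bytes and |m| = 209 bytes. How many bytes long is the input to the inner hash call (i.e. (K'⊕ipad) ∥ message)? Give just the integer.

Key is 246 > 128 bytes, so it is hashed to 64 bytes then zero-padded to 128: |K'| = 128.
Inner input = (K'⊕ipad) ∥ m → 128 + 209 = 337 bytes.

337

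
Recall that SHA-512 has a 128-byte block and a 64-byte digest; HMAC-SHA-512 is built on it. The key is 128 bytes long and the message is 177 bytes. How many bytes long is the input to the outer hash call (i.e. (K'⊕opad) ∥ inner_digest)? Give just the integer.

Key is 128 ≤ 128 bytes, zero-padded: |K'| = 128.
Outer input = (K'⊕opad) ∥ H(inner) → 128 + 64 = 192 bytes.

192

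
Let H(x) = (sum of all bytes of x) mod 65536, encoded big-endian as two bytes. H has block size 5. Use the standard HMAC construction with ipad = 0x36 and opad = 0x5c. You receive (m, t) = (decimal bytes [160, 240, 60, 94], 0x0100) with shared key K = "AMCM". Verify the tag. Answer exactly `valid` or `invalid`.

valid

Key "AMCM" = 41 4d 43 4d is 4 bytes ≤ B = 5; zero-pad to 5 bytes: K' = 41 4d 43 4d 00.
K' ⊕ ipad = 77 7b 75 7b 36; K' ⊕ opad = 1d 11 1f 11 5c.
Inner hash: sum = 119+123+117+123+54+160+240+60+94 = 1090 → 04 42.
Outer hash (recomputed tag): sum = 29+17+31+17+92+4+66 = 256 → 01 00.
Recomputed tag = 0100; claimed = 0100 → match.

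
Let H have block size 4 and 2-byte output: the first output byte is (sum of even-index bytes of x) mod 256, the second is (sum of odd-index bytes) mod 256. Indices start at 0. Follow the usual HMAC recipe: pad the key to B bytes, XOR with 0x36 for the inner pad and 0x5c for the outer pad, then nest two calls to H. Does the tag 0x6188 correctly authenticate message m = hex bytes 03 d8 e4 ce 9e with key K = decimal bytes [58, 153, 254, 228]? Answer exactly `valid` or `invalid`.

invalid

Key decimal bytes [58, 153, 254, 228] = 3a 99 fe e4 is exactly B = 4 bytes: K' = 3a 99 fe e4.
K' ⊕ ipad = 0c af c8 d2; K' ⊕ opad = 66 c5 a2 b8.
Inner hash: even-index sum = 601 mod 256 = 89; odd-index sum = 807 mod 256 = 39 → 59 27.
Outer hash (recomputed tag): even-index sum = 353 mod 256 = 97; odd-index sum = 420 mod 256 = 164 → 61 a4.
Recomputed tag = 61a4; claimed = 6188 → mismatch.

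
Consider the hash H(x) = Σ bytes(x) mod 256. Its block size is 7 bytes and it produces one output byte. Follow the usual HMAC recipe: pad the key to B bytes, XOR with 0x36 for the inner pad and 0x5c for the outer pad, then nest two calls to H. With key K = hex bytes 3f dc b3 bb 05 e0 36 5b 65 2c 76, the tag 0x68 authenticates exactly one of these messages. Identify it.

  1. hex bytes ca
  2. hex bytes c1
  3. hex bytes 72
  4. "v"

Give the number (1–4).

Key hex bytes 3f dc b3 bb 05 e0 36 5b 65 2c 76 is 11 bytes > B = 7, so hash it first: H(key) = 06, then zero-pad to 7 bytes: K' = 06 00 00 00 00 00 00.
K' ⊕ ipad = 30 36 36 36 36 36 36; K' ⊕ opad = 5a 5c 5c 5c 5c 5c 5c.
m1: inner = H(30 36 36 36 36 36 36 ca) = 3e; tag = H(5a 5c 5c 5c 5c 5c 5c 3e) = c0
m2: inner = H(30 36 36 36 36 36 36 c1) = 35; tag = H(5a 5c 5c 5c 5c 5c 5c 35) = b7
m3: inner = H(30 36 36 36 36 36 36 72) = e6; tag = H(5a 5c 5c 5c 5c 5c 5c e6) = 68 ← matches
m4: inner = H(30 36 36 36 36 36 36 76) = ea; tag = H(5a 5c 5c 5c 5c 5c 5c ea) = 6c

3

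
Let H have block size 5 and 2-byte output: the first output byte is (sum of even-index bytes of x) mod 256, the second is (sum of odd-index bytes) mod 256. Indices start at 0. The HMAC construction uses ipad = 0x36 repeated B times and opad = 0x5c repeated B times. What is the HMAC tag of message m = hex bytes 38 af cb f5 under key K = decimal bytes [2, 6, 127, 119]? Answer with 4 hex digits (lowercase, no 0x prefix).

51dc

Key decimal bytes [2, 6, 127, 119] = 02 06 7f 77 is 4 bytes ≤ B = 5; zero-pad to 5 bytes: K' = 02 06 7f 77 00.
K' ⊕ ipad = 34 30 49 41 36.  K' ⊕ opad = 5e 5a 23 2b 5c.
Inner input = (K'⊕ipad) ∥ m = 34 30 49 41 36 ∥ 38 af cb f5.
Inner hash: even-index sum = 599 mod 256 = 87; odd-index sum = 372 mod 256 = 116 → 57 74.
Outer input = (K'⊕opad) ∥ inner = 5e 5a 23 2b 5c ∥ 57 74.
Outer hash (tag): even-index sum = 337 mod 256 = 81; odd-index sum = 220 mod 256 = 220 → 51 dc.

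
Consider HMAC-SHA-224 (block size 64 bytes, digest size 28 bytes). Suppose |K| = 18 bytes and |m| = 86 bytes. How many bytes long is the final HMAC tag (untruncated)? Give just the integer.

The tag is one SHA-224 digest: 28 bytes.

28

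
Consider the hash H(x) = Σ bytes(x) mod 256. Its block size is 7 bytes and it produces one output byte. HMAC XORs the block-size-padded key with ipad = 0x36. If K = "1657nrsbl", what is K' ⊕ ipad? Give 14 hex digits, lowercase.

Key "1657nrsbl" = 31 36 35 37 6e 72 73 62 6c is 9 bytes > B = 7, so hash it first: H(key) = f4, then zero-pad to 7 bytes: K' = f4 00 00 00 00 00 00.
XOR each byte with 0x36: f4⊕36=c2, 00⊕36=36, 00⊕36=36, 00⊕36=36, 00⊕36=36, 00⊕36=36, 00⊕36=36.

c2363636363636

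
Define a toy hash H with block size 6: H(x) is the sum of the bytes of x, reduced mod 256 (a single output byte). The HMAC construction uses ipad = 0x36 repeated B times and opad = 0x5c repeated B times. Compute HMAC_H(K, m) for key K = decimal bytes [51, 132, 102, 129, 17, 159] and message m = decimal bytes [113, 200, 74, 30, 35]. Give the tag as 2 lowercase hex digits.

c0

Key decimal bytes [51, 132, 102, 129, 17, 159] = 33 84 66 81 11 9f is exactly B = 6 bytes: K' = 33 84 66 81 11 9f.
K' ⊕ ipad = 05 b2 50 b7 27 a9.  K' ⊕ opad = 6f d8 3a dd 4d c3.
Inner input = (K'⊕ipad) ∥ m = 05 b2 50 b7 27 a9 ∥ 71 c8 4a 1e 23.
Inner hash: sum = 5+178+80+183+39+169+113+200+74+30+35 = 1106; mod 256 = 82 → 52.
Outer input = (K'⊕opad) ∥ inner = 6f d8 3a dd 4d c3 ∥ 52.
Outer hash (tag): sum = 111+216+58+221+77+195+82 = 960; mod 256 = 192 → c0.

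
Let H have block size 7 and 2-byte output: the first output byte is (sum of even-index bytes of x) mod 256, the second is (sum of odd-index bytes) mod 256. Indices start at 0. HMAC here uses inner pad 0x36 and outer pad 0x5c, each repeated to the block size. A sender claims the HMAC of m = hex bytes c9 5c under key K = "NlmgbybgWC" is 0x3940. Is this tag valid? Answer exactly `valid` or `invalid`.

invalid

Key "NlmgbybgWC" = 4e 6c 6d 67 62 79 62 67 57 43 is 10 bytes > B = 7, so hash it first: H(key) = d6 f6, then zero-pad to 7 bytes: K' = d6 f6 00 00 00 00 00.
K' ⊕ ipad = e0 c0 36 36 36 36 36; K' ⊕ opad = 8a aa 5c 5c 5c 5c 5c.
Inner hash: even-index sum = 478 mod 256 = 222; odd-index sum = 501 mod 256 = 245 → de f5.
Outer hash (recomputed tag): even-index sum = 659 mod 256 = 147; odd-index sum = 576 mod 256 = 64 → 93 40.
Recomputed tag = 9340; claimed = 3940 → mismatch.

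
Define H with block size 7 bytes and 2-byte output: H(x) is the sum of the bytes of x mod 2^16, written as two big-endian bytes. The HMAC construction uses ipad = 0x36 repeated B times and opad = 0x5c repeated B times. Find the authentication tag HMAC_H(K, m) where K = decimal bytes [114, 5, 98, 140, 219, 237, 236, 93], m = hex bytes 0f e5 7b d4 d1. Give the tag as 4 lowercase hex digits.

02e6

Key decimal bytes [114, 5, 98, 140, 219, 237, 236, 93] = 72 05 62 8c db ed ec 5d is 8 bytes > B = 7, so hash it first: H(key) = 04 76, then zero-pad to 7 bytes: K' = 04 76 00 00 00 00 00.
K' ⊕ ipad = 32 40 36 36 36 36 36.  K' ⊕ opad = 58 2a 5c 5c 5c 5c 5c.
Inner input = (K'⊕ipad) ∥ m = 32 40 36 36 36 36 36 ∥ 0f e5 7b d4 d1.
Inner hash: sum = 50+64+54+54+54+54+54+15+229+123+212+209 = 1172 → 04 94.
Outer input = (K'⊕opad) ∥ inner = 58 2a 5c 5c 5c 5c 5c ∥ 04 94.
Outer hash (tag): sum = 88+42+92+92+92+92+92+4+148 = 742 → 02 e6.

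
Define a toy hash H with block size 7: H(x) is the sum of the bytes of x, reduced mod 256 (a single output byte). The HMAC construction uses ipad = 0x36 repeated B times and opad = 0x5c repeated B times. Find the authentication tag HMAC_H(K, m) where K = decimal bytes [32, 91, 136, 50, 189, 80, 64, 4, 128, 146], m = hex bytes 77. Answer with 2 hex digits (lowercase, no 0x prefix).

Key decimal bytes [32, 91, 136, 50, 189, 80, 64, 4, 128, 146] = 20 5b 88 32 bd 50 40 04 80 92 is 10 bytes > B = 7, so hash it first: H(key) = 98, then zero-pad to 7 bytes: K' = 98 00 00 00 00 00 00.
K' ⊕ ipad = ae 36 36 36 36 36 36.  K' ⊕ opad = c4 5c 5c 5c 5c 5c 5c.
Inner input = (K'⊕ipad) ∥ m = ae 36 36 36 36 36 36 ∥ 77.
Inner hash: sum = 174+54+54+54+54+54+54+119 = 617; mod 256 = 105 → 69.
Outer input = (K'⊕opad) ∥ inner = c4 5c 5c 5c 5c 5c 5c ∥ 69.
Outer hash (tag): sum = 196+92+92+92+92+92+92+105 = 853; mod 256 = 85 → 55.

55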